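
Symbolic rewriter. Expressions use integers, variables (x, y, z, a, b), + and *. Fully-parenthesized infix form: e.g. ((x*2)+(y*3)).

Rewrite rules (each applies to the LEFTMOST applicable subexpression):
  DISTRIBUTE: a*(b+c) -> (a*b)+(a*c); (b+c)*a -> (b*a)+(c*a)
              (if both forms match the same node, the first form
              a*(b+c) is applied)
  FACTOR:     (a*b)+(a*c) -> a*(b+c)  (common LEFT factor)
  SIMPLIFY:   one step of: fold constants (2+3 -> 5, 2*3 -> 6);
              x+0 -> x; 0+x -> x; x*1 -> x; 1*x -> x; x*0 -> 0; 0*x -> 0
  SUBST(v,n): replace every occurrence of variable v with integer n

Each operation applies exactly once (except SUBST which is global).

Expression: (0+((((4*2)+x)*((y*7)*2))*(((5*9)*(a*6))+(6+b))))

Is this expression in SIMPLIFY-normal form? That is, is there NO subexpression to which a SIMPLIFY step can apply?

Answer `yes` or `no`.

Answer: no

Derivation:
Expression: (0+((((4*2)+x)*((y*7)*2))*(((5*9)*(a*6))+(6+b))))
Scanning for simplifiable subexpressions (pre-order)...
  at root: (0+((((4*2)+x)*((y*7)*2))*(((5*9)*(a*6))+(6+b)))) (SIMPLIFIABLE)
  at R: ((((4*2)+x)*((y*7)*2))*(((5*9)*(a*6))+(6+b))) (not simplifiable)
  at RL: (((4*2)+x)*((y*7)*2)) (not simplifiable)
  at RLL: ((4*2)+x) (not simplifiable)
  at RLLL: (4*2) (SIMPLIFIABLE)
  at RLR: ((y*7)*2) (not simplifiable)
  at RLRL: (y*7) (not simplifiable)
  at RR: (((5*9)*(a*6))+(6+b)) (not simplifiable)
  at RRL: ((5*9)*(a*6)) (not simplifiable)
  at RRLL: (5*9) (SIMPLIFIABLE)
  at RRLR: (a*6) (not simplifiable)
  at RRR: (6+b) (not simplifiable)
Found simplifiable subexpr at path root: (0+((((4*2)+x)*((y*7)*2))*(((5*9)*(a*6))+(6+b))))
One SIMPLIFY step would give: ((((4*2)+x)*((y*7)*2))*(((5*9)*(a*6))+(6+b)))
-> NOT in normal form.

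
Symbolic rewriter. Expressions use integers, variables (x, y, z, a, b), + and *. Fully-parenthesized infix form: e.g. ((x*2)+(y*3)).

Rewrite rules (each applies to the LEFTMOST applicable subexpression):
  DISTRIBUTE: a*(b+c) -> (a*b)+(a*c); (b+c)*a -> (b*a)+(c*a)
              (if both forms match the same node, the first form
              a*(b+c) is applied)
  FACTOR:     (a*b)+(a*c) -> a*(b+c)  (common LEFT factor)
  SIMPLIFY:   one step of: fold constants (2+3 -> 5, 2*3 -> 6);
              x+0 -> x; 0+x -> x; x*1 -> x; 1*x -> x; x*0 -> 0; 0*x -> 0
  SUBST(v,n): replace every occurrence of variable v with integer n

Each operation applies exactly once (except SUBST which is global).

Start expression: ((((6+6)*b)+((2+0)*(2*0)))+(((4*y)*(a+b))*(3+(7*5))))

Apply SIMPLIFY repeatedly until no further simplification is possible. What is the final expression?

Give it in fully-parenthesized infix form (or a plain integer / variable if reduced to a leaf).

Start: ((((6+6)*b)+((2+0)*(2*0)))+(((4*y)*(a+b))*(3+(7*5))))
Step 1: at LLL: (6+6) -> 12; overall: ((((6+6)*b)+((2+0)*(2*0)))+(((4*y)*(a+b))*(3+(7*5)))) -> (((12*b)+((2+0)*(2*0)))+(((4*y)*(a+b))*(3+(7*5))))
Step 2: at LRL: (2+0) -> 2; overall: (((12*b)+((2+0)*(2*0)))+(((4*y)*(a+b))*(3+(7*5)))) -> (((12*b)+(2*(2*0)))+(((4*y)*(a+b))*(3+(7*5))))
Step 3: at LRR: (2*0) -> 0; overall: (((12*b)+(2*(2*0)))+(((4*y)*(a+b))*(3+(7*5)))) -> (((12*b)+(2*0))+(((4*y)*(a+b))*(3+(7*5))))
Step 4: at LR: (2*0) -> 0; overall: (((12*b)+(2*0))+(((4*y)*(a+b))*(3+(7*5)))) -> (((12*b)+0)+(((4*y)*(a+b))*(3+(7*5))))
Step 5: at L: ((12*b)+0) -> (12*b); overall: (((12*b)+0)+(((4*y)*(a+b))*(3+(7*5)))) -> ((12*b)+(((4*y)*(a+b))*(3+(7*5))))
Step 6: at RRR: (7*5) -> 35; overall: ((12*b)+(((4*y)*(a+b))*(3+(7*5)))) -> ((12*b)+(((4*y)*(a+b))*(3+35)))
Step 7: at RR: (3+35) -> 38; overall: ((12*b)+(((4*y)*(a+b))*(3+35))) -> ((12*b)+(((4*y)*(a+b))*38))
Fixed point: ((12*b)+(((4*y)*(a+b))*38))

Answer: ((12*b)+(((4*y)*(a+b))*38))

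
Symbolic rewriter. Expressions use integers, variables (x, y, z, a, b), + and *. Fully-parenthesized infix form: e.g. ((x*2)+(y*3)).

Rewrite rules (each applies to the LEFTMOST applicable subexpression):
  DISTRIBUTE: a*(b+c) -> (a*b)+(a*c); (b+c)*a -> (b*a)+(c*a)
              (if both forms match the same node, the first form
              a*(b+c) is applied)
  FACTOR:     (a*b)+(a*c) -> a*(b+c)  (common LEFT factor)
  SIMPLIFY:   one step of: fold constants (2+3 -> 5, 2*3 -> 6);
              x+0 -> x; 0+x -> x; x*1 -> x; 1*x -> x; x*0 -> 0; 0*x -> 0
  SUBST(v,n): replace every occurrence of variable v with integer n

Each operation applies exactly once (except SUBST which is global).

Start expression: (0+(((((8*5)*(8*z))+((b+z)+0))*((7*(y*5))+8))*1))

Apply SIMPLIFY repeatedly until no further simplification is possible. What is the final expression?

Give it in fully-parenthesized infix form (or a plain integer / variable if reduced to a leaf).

Answer: (((40*(8*z))+(b+z))*((7*(y*5))+8))

Derivation:
Start: (0+(((((8*5)*(8*z))+((b+z)+0))*((7*(y*5))+8))*1))
Step 1: at root: (0+(((((8*5)*(8*z))+((b+z)+0))*((7*(y*5))+8))*1)) -> (((((8*5)*(8*z))+((b+z)+0))*((7*(y*5))+8))*1); overall: (0+(((((8*5)*(8*z))+((b+z)+0))*((7*(y*5))+8))*1)) -> (((((8*5)*(8*z))+((b+z)+0))*((7*(y*5))+8))*1)
Step 2: at root: (((((8*5)*(8*z))+((b+z)+0))*((7*(y*5))+8))*1) -> ((((8*5)*(8*z))+((b+z)+0))*((7*(y*5))+8)); overall: (((((8*5)*(8*z))+((b+z)+0))*((7*(y*5))+8))*1) -> ((((8*5)*(8*z))+((b+z)+0))*((7*(y*5))+8))
Step 3: at LLL: (8*5) -> 40; overall: ((((8*5)*(8*z))+((b+z)+0))*((7*(y*5))+8)) -> (((40*(8*z))+((b+z)+0))*((7*(y*5))+8))
Step 4: at LR: ((b+z)+0) -> (b+z); overall: (((40*(8*z))+((b+z)+0))*((7*(y*5))+8)) -> (((40*(8*z))+(b+z))*((7*(y*5))+8))
Fixed point: (((40*(8*z))+(b+z))*((7*(y*5))+8))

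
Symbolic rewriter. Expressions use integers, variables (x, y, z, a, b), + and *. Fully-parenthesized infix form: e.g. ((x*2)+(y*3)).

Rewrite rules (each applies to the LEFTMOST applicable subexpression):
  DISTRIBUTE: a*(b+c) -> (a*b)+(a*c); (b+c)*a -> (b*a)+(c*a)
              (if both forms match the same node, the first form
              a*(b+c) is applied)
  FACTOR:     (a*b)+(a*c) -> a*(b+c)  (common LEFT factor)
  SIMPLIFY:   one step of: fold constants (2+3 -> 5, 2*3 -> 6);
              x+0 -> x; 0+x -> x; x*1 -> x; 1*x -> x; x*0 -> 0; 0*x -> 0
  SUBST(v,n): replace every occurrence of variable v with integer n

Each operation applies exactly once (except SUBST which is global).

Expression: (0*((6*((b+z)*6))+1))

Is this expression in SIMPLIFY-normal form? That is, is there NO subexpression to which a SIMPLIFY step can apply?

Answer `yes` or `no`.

Answer: no

Derivation:
Expression: (0*((6*((b+z)*6))+1))
Scanning for simplifiable subexpressions (pre-order)...
  at root: (0*((6*((b+z)*6))+1)) (SIMPLIFIABLE)
  at R: ((6*((b+z)*6))+1) (not simplifiable)
  at RL: (6*((b+z)*6)) (not simplifiable)
  at RLR: ((b+z)*6) (not simplifiable)
  at RLRL: (b+z) (not simplifiable)
Found simplifiable subexpr at path root: (0*((6*((b+z)*6))+1))
One SIMPLIFY step would give: 0
-> NOT in normal form.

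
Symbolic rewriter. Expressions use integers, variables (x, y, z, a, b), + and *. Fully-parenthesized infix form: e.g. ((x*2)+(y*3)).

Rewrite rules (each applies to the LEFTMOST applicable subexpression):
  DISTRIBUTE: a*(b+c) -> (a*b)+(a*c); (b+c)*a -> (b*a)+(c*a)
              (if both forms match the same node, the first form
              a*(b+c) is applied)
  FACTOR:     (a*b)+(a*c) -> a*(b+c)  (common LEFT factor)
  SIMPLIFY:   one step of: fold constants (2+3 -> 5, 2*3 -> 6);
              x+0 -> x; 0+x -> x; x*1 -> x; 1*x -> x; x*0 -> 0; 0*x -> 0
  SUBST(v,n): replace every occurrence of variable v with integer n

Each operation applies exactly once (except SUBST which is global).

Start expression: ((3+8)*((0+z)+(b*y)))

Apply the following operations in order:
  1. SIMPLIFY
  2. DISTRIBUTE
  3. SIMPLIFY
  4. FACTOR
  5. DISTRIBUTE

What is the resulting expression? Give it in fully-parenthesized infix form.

Start: ((3+8)*((0+z)+(b*y)))
Apply SIMPLIFY at L (target: (3+8)): ((3+8)*((0+z)+(b*y))) -> (11*((0+z)+(b*y)))
Apply DISTRIBUTE at root (target: (11*((0+z)+(b*y)))): (11*((0+z)+(b*y))) -> ((11*(0+z))+(11*(b*y)))
Apply SIMPLIFY at LR (target: (0+z)): ((11*(0+z))+(11*(b*y))) -> ((11*z)+(11*(b*y)))
Apply FACTOR at root (target: ((11*z)+(11*(b*y)))): ((11*z)+(11*(b*y))) -> (11*(z+(b*y)))
Apply DISTRIBUTE at root (target: (11*(z+(b*y)))): (11*(z+(b*y))) -> ((11*z)+(11*(b*y)))

Answer: ((11*z)+(11*(b*y)))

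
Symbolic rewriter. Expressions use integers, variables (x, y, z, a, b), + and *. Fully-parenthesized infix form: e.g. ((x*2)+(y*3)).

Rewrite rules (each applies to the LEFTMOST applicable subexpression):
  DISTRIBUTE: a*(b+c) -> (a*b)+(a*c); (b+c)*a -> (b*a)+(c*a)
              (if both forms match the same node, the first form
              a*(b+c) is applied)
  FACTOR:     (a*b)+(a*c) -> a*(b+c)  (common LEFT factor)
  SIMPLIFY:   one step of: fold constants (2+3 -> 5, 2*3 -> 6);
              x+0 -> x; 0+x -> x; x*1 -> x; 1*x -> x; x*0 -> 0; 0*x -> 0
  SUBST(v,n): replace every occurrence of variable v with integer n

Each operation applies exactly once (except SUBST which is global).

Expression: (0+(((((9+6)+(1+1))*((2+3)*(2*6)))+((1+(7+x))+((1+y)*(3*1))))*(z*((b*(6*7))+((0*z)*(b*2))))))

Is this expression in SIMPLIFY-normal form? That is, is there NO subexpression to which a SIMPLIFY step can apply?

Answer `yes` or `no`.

Expression: (0+(((((9+6)+(1+1))*((2+3)*(2*6)))+((1+(7+x))+((1+y)*(3*1))))*(z*((b*(6*7))+((0*z)*(b*2))))))
Scanning for simplifiable subexpressions (pre-order)...
  at root: (0+(((((9+6)+(1+1))*((2+3)*(2*6)))+((1+(7+x))+((1+y)*(3*1))))*(z*((b*(6*7))+((0*z)*(b*2)))))) (SIMPLIFIABLE)
  at R: (((((9+6)+(1+1))*((2+3)*(2*6)))+((1+(7+x))+((1+y)*(3*1))))*(z*((b*(6*7))+((0*z)*(b*2))))) (not simplifiable)
  at RL: ((((9+6)+(1+1))*((2+3)*(2*6)))+((1+(7+x))+((1+y)*(3*1)))) (not simplifiable)
  at RLL: (((9+6)+(1+1))*((2+3)*(2*6))) (not simplifiable)
  at RLLL: ((9+6)+(1+1)) (not simplifiable)
  at RLLLL: (9+6) (SIMPLIFIABLE)
  at RLLLR: (1+1) (SIMPLIFIABLE)
  at RLLR: ((2+3)*(2*6)) (not simplifiable)
  at RLLRL: (2+3) (SIMPLIFIABLE)
  at RLLRR: (2*6) (SIMPLIFIABLE)
  at RLR: ((1+(7+x))+((1+y)*(3*1))) (not simplifiable)
  at RLRL: (1+(7+x)) (not simplifiable)
  at RLRLR: (7+x) (not simplifiable)
  at RLRR: ((1+y)*(3*1)) (not simplifiable)
  at RLRRL: (1+y) (not simplifiable)
  at RLRRR: (3*1) (SIMPLIFIABLE)
  at RR: (z*((b*(6*7))+((0*z)*(b*2)))) (not simplifiable)
  at RRR: ((b*(6*7))+((0*z)*(b*2))) (not simplifiable)
  at RRRL: (b*(6*7)) (not simplifiable)
  at RRRLR: (6*7) (SIMPLIFIABLE)
  at RRRR: ((0*z)*(b*2)) (not simplifiable)
  at RRRRL: (0*z) (SIMPLIFIABLE)
  at RRRRR: (b*2) (not simplifiable)
Found simplifiable subexpr at path root: (0+(((((9+6)+(1+1))*((2+3)*(2*6)))+((1+(7+x))+((1+y)*(3*1))))*(z*((b*(6*7))+((0*z)*(b*2))))))
One SIMPLIFY step would give: (((((9+6)+(1+1))*((2+3)*(2*6)))+((1+(7+x))+((1+y)*(3*1))))*(z*((b*(6*7))+((0*z)*(b*2)))))
-> NOT in normal form.

Answer: no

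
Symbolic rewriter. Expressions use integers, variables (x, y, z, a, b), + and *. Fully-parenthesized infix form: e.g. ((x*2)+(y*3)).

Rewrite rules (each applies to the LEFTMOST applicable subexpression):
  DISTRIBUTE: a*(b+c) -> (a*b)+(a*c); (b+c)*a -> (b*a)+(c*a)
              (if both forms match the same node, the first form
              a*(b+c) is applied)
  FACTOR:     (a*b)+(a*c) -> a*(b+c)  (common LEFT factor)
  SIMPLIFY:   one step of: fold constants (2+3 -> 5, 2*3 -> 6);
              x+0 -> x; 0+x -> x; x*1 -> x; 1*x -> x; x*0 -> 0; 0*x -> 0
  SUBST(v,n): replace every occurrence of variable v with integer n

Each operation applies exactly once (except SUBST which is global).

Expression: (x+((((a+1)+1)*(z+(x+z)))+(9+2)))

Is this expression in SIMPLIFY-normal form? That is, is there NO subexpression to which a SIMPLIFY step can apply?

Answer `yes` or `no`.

Answer: no

Derivation:
Expression: (x+((((a+1)+1)*(z+(x+z)))+(9+2)))
Scanning for simplifiable subexpressions (pre-order)...
  at root: (x+((((a+1)+1)*(z+(x+z)))+(9+2))) (not simplifiable)
  at R: ((((a+1)+1)*(z+(x+z)))+(9+2)) (not simplifiable)
  at RL: (((a+1)+1)*(z+(x+z))) (not simplifiable)
  at RLL: ((a+1)+1) (not simplifiable)
  at RLLL: (a+1) (not simplifiable)
  at RLR: (z+(x+z)) (not simplifiable)
  at RLRR: (x+z) (not simplifiable)
  at RR: (9+2) (SIMPLIFIABLE)
Found simplifiable subexpr at path RR: (9+2)
One SIMPLIFY step would give: (x+((((a+1)+1)*(z+(x+z)))+11))
-> NOT in normal form.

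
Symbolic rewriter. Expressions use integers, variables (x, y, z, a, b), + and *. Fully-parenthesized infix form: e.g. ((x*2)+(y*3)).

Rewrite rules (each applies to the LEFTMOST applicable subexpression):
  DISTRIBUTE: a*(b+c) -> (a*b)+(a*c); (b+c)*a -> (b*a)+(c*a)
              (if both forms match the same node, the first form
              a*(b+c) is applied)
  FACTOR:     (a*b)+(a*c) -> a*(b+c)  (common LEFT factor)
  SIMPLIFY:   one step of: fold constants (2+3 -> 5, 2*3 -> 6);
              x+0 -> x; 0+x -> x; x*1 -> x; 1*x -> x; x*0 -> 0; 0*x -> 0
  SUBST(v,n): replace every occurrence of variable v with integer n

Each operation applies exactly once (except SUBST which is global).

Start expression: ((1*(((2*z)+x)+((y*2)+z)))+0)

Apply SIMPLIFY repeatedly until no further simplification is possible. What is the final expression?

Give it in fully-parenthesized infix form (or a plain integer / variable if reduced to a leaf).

Answer: (((2*z)+x)+((y*2)+z))

Derivation:
Start: ((1*(((2*z)+x)+((y*2)+z)))+0)
Step 1: at root: ((1*(((2*z)+x)+((y*2)+z)))+0) -> (1*(((2*z)+x)+((y*2)+z))); overall: ((1*(((2*z)+x)+((y*2)+z)))+0) -> (1*(((2*z)+x)+((y*2)+z)))
Step 2: at root: (1*(((2*z)+x)+((y*2)+z))) -> (((2*z)+x)+((y*2)+z)); overall: (1*(((2*z)+x)+((y*2)+z))) -> (((2*z)+x)+((y*2)+z))
Fixed point: (((2*z)+x)+((y*2)+z))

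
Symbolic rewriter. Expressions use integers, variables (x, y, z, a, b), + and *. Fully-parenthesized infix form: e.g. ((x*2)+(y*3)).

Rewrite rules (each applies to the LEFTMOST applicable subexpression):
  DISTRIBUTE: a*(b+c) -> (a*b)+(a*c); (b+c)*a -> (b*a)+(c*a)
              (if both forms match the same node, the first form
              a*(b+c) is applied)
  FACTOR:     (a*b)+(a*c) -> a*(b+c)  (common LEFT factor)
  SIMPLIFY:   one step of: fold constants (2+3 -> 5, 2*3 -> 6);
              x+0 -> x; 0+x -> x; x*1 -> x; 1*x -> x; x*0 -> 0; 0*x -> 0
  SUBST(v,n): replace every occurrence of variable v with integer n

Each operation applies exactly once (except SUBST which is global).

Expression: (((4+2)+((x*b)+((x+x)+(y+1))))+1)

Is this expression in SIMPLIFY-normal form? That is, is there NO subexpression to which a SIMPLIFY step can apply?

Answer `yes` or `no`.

Expression: (((4+2)+((x*b)+((x+x)+(y+1))))+1)
Scanning for simplifiable subexpressions (pre-order)...
  at root: (((4+2)+((x*b)+((x+x)+(y+1))))+1) (not simplifiable)
  at L: ((4+2)+((x*b)+((x+x)+(y+1)))) (not simplifiable)
  at LL: (4+2) (SIMPLIFIABLE)
  at LR: ((x*b)+((x+x)+(y+1))) (not simplifiable)
  at LRL: (x*b) (not simplifiable)
  at LRR: ((x+x)+(y+1)) (not simplifiable)
  at LRRL: (x+x) (not simplifiable)
  at LRRR: (y+1) (not simplifiable)
Found simplifiable subexpr at path LL: (4+2)
One SIMPLIFY step would give: ((6+((x*b)+((x+x)+(y+1))))+1)
-> NOT in normal form.

Answer: no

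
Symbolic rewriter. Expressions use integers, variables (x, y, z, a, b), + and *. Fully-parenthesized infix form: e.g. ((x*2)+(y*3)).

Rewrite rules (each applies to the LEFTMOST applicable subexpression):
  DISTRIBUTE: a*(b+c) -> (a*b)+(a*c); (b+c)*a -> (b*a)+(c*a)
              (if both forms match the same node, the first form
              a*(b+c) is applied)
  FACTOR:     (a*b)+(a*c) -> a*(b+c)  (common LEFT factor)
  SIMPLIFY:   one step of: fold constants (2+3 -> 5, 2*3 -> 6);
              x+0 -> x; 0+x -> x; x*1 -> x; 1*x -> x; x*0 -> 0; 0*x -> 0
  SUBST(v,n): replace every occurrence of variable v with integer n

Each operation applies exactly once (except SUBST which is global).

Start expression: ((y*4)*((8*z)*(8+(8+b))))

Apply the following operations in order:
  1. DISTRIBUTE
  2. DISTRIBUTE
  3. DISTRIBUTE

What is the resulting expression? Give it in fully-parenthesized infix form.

Start: ((y*4)*((8*z)*(8+(8+b))))
Apply DISTRIBUTE at R (target: ((8*z)*(8+(8+b)))): ((y*4)*((8*z)*(8+(8+b)))) -> ((y*4)*(((8*z)*8)+((8*z)*(8+b))))
Apply DISTRIBUTE at root (target: ((y*4)*(((8*z)*8)+((8*z)*(8+b))))): ((y*4)*(((8*z)*8)+((8*z)*(8+b)))) -> (((y*4)*((8*z)*8))+((y*4)*((8*z)*(8+b))))
Apply DISTRIBUTE at RR (target: ((8*z)*(8+b))): (((y*4)*((8*z)*8))+((y*4)*((8*z)*(8+b)))) -> (((y*4)*((8*z)*8))+((y*4)*(((8*z)*8)+((8*z)*b))))

Answer: (((y*4)*((8*z)*8))+((y*4)*(((8*z)*8)+((8*z)*b))))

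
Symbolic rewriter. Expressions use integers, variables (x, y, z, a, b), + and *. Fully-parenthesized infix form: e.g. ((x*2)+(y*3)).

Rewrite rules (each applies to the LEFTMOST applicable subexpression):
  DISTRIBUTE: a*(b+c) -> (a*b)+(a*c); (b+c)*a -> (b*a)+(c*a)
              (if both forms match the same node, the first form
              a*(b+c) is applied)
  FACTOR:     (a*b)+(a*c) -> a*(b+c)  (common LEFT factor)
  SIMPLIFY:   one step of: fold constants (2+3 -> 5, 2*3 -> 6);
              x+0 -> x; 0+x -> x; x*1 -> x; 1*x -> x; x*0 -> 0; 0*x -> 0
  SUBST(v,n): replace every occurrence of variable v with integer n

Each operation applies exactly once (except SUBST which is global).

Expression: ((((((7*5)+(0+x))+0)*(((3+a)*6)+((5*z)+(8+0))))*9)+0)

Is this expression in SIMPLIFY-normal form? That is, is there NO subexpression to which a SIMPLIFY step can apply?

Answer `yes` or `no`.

Expression: ((((((7*5)+(0+x))+0)*(((3+a)*6)+((5*z)+(8+0))))*9)+0)
Scanning for simplifiable subexpressions (pre-order)...
  at root: ((((((7*5)+(0+x))+0)*(((3+a)*6)+((5*z)+(8+0))))*9)+0) (SIMPLIFIABLE)
  at L: (((((7*5)+(0+x))+0)*(((3+a)*6)+((5*z)+(8+0))))*9) (not simplifiable)
  at LL: ((((7*5)+(0+x))+0)*(((3+a)*6)+((5*z)+(8+0)))) (not simplifiable)
  at LLL: (((7*5)+(0+x))+0) (SIMPLIFIABLE)
  at LLLL: ((7*5)+(0+x)) (not simplifiable)
  at LLLLL: (7*5) (SIMPLIFIABLE)
  at LLLLR: (0+x) (SIMPLIFIABLE)
  at LLR: (((3+a)*6)+((5*z)+(8+0))) (not simplifiable)
  at LLRL: ((3+a)*6) (not simplifiable)
  at LLRLL: (3+a) (not simplifiable)
  at LLRR: ((5*z)+(8+0)) (not simplifiable)
  at LLRRL: (5*z) (not simplifiable)
  at LLRRR: (8+0) (SIMPLIFIABLE)
Found simplifiable subexpr at path root: ((((((7*5)+(0+x))+0)*(((3+a)*6)+((5*z)+(8+0))))*9)+0)
One SIMPLIFY step would give: (((((7*5)+(0+x))+0)*(((3+a)*6)+((5*z)+(8+0))))*9)
-> NOT in normal form.

Answer: no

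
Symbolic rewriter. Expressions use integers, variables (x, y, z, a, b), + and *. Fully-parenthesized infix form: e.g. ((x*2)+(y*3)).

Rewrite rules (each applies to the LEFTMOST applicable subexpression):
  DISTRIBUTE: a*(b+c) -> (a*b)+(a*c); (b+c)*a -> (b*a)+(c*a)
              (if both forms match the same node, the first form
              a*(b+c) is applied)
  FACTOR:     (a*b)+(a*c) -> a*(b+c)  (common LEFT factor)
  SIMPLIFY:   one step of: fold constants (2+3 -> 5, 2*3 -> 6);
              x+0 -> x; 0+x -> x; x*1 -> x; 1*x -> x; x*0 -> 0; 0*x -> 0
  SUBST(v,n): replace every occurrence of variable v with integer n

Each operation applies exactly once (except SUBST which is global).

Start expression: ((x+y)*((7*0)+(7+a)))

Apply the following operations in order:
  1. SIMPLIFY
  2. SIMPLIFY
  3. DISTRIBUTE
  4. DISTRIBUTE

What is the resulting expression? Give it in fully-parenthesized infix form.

Start: ((x+y)*((7*0)+(7+a)))
Apply SIMPLIFY at RL (target: (7*0)): ((x+y)*((7*0)+(7+a))) -> ((x+y)*(0+(7+a)))
Apply SIMPLIFY at R (target: (0+(7+a))): ((x+y)*(0+(7+a))) -> ((x+y)*(7+a))
Apply DISTRIBUTE at root (target: ((x+y)*(7+a))): ((x+y)*(7+a)) -> (((x+y)*7)+((x+y)*a))
Apply DISTRIBUTE at L (target: ((x+y)*7)): (((x+y)*7)+((x+y)*a)) -> (((x*7)+(y*7))+((x+y)*a))

Answer: (((x*7)+(y*7))+((x+y)*a))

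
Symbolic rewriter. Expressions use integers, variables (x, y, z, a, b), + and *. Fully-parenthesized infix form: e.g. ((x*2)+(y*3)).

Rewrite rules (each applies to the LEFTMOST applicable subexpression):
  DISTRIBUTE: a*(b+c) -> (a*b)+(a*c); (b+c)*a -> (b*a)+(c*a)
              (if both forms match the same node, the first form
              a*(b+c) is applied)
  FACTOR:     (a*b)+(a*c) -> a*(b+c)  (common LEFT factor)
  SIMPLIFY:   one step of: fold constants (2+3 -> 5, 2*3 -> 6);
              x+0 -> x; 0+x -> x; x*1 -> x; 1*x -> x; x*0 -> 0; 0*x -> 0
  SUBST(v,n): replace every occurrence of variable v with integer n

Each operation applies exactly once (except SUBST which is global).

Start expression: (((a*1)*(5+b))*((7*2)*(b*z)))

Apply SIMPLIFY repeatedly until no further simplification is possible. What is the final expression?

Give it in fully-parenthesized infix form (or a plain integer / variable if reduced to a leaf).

Answer: ((a*(5+b))*(14*(b*z)))

Derivation:
Start: (((a*1)*(5+b))*((7*2)*(b*z)))
Step 1: at LL: (a*1) -> a; overall: (((a*1)*(5+b))*((7*2)*(b*z))) -> ((a*(5+b))*((7*2)*(b*z)))
Step 2: at RL: (7*2) -> 14; overall: ((a*(5+b))*((7*2)*(b*z))) -> ((a*(5+b))*(14*(b*z)))
Fixed point: ((a*(5+b))*(14*(b*z)))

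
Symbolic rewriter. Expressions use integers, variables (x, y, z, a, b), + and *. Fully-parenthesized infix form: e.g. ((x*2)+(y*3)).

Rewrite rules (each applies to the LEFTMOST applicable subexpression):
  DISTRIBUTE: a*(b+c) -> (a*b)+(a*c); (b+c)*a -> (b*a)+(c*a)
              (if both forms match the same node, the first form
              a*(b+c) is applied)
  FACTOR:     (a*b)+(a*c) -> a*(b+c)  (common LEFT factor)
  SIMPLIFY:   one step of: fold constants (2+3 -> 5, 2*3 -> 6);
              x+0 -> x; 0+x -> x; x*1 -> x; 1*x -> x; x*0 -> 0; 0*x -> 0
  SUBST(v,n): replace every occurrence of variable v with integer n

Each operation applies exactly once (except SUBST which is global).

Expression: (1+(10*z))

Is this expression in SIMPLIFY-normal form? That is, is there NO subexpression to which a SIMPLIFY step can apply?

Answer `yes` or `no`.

Expression: (1+(10*z))
Scanning for simplifiable subexpressions (pre-order)...
  at root: (1+(10*z)) (not simplifiable)
  at R: (10*z) (not simplifiable)
Result: no simplifiable subexpression found -> normal form.

Answer: yes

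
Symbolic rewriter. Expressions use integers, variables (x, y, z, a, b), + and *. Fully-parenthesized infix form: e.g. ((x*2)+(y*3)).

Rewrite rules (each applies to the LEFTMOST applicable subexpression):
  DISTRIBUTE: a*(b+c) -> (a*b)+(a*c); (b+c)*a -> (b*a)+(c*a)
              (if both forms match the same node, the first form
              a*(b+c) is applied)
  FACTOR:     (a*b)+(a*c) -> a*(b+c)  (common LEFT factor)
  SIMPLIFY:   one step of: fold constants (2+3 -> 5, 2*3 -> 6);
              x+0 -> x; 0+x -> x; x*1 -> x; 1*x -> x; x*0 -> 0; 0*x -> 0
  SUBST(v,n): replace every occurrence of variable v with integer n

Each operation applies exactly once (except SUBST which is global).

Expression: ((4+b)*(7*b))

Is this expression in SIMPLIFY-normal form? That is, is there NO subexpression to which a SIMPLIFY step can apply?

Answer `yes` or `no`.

Expression: ((4+b)*(7*b))
Scanning for simplifiable subexpressions (pre-order)...
  at root: ((4+b)*(7*b)) (not simplifiable)
  at L: (4+b) (not simplifiable)
  at R: (7*b) (not simplifiable)
Result: no simplifiable subexpression found -> normal form.

Answer: yes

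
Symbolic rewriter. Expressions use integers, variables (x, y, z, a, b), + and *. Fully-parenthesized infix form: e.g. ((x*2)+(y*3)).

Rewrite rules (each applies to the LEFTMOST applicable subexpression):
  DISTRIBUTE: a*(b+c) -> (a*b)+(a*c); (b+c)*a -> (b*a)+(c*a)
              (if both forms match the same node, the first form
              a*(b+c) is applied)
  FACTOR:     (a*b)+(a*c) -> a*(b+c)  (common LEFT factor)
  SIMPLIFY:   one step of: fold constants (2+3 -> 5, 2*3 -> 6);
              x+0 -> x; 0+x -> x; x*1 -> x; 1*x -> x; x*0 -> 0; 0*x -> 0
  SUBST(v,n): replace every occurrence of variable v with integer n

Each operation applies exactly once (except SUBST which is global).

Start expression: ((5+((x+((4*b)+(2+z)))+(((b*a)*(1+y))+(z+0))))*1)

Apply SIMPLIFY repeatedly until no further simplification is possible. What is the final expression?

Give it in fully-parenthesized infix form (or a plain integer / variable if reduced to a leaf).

Answer: (5+((x+((4*b)+(2+z)))+(((b*a)*(1+y))+z)))

Derivation:
Start: ((5+((x+((4*b)+(2+z)))+(((b*a)*(1+y))+(z+0))))*1)
Step 1: at root: ((5+((x+((4*b)+(2+z)))+(((b*a)*(1+y))+(z+0))))*1) -> (5+((x+((4*b)+(2+z)))+(((b*a)*(1+y))+(z+0)))); overall: ((5+((x+((4*b)+(2+z)))+(((b*a)*(1+y))+(z+0))))*1) -> (5+((x+((4*b)+(2+z)))+(((b*a)*(1+y))+(z+0))))
Step 2: at RRR: (z+0) -> z; overall: (5+((x+((4*b)+(2+z)))+(((b*a)*(1+y))+(z+0)))) -> (5+((x+((4*b)+(2+z)))+(((b*a)*(1+y))+z)))
Fixed point: (5+((x+((4*b)+(2+z)))+(((b*a)*(1+y))+z)))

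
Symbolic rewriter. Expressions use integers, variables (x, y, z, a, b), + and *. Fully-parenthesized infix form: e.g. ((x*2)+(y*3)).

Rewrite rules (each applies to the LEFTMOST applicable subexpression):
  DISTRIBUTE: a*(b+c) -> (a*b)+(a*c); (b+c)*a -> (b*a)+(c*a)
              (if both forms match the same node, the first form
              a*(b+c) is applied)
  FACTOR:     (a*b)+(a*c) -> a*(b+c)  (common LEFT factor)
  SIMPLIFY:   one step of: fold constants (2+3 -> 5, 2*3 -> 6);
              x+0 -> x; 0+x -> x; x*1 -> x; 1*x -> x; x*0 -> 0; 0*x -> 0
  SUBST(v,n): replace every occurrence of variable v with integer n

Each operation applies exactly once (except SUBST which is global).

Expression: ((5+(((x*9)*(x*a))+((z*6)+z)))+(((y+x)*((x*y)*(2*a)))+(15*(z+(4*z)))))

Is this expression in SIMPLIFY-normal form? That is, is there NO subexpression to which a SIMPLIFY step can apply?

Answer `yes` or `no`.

Expression: ((5+(((x*9)*(x*a))+((z*6)+z)))+(((y+x)*((x*y)*(2*a)))+(15*(z+(4*z)))))
Scanning for simplifiable subexpressions (pre-order)...
  at root: ((5+(((x*9)*(x*a))+((z*6)+z)))+(((y+x)*((x*y)*(2*a)))+(15*(z+(4*z))))) (not simplifiable)
  at L: (5+(((x*9)*(x*a))+((z*6)+z))) (not simplifiable)
  at LR: (((x*9)*(x*a))+((z*6)+z)) (not simplifiable)
  at LRL: ((x*9)*(x*a)) (not simplifiable)
  at LRLL: (x*9) (not simplifiable)
  at LRLR: (x*a) (not simplifiable)
  at LRR: ((z*6)+z) (not simplifiable)
  at LRRL: (z*6) (not simplifiable)
  at R: (((y+x)*((x*y)*(2*a)))+(15*(z+(4*z)))) (not simplifiable)
  at RL: ((y+x)*((x*y)*(2*a))) (not simplifiable)
  at RLL: (y+x) (not simplifiable)
  at RLR: ((x*y)*(2*a)) (not simplifiable)
  at RLRL: (x*y) (not simplifiable)
  at RLRR: (2*a) (not simplifiable)
  at RR: (15*(z+(4*z))) (not simplifiable)
  at RRR: (z+(4*z)) (not simplifiable)
  at RRRR: (4*z) (not simplifiable)
Result: no simplifiable subexpression found -> normal form.

Answer: yes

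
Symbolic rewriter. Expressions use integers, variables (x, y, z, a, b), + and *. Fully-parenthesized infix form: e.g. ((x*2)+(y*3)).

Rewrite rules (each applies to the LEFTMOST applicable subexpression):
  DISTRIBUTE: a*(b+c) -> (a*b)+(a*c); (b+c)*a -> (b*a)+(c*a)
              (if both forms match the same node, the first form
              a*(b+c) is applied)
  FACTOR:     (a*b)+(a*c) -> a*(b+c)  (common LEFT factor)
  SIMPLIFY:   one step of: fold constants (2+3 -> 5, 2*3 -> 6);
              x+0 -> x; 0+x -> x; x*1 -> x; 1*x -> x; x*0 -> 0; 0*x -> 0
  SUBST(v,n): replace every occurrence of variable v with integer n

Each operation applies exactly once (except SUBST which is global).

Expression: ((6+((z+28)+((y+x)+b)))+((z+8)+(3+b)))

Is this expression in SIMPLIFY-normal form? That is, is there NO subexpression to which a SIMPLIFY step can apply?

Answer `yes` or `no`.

Answer: yes

Derivation:
Expression: ((6+((z+28)+((y+x)+b)))+((z+8)+(3+b)))
Scanning for simplifiable subexpressions (pre-order)...
  at root: ((6+((z+28)+((y+x)+b)))+((z+8)+(3+b))) (not simplifiable)
  at L: (6+((z+28)+((y+x)+b))) (not simplifiable)
  at LR: ((z+28)+((y+x)+b)) (not simplifiable)
  at LRL: (z+28) (not simplifiable)
  at LRR: ((y+x)+b) (not simplifiable)
  at LRRL: (y+x) (not simplifiable)
  at R: ((z+8)+(3+b)) (not simplifiable)
  at RL: (z+8) (not simplifiable)
  at RR: (3+b) (not simplifiable)
Result: no simplifiable subexpression found -> normal form.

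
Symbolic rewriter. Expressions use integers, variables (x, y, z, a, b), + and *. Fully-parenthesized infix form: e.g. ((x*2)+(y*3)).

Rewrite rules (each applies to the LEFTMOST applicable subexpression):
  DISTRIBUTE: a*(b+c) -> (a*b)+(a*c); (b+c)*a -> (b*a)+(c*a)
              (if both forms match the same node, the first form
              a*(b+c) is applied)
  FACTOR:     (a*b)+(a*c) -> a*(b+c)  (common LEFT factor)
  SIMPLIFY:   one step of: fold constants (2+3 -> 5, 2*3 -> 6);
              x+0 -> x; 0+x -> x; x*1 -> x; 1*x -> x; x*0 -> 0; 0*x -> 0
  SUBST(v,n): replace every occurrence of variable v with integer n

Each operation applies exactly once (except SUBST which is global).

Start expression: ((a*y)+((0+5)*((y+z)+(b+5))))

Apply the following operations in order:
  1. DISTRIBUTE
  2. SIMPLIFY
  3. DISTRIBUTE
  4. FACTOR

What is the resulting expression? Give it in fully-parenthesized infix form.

Answer: ((a*y)+((5*(y+z))+((0+5)*(b+5))))

Derivation:
Start: ((a*y)+((0+5)*((y+z)+(b+5))))
Apply DISTRIBUTE at R (target: ((0+5)*((y+z)+(b+5)))): ((a*y)+((0+5)*((y+z)+(b+5)))) -> ((a*y)+(((0+5)*(y+z))+((0+5)*(b+5))))
Apply SIMPLIFY at RLL (target: (0+5)): ((a*y)+(((0+5)*(y+z))+((0+5)*(b+5)))) -> ((a*y)+((5*(y+z))+((0+5)*(b+5))))
Apply DISTRIBUTE at RL (target: (5*(y+z))): ((a*y)+((5*(y+z))+((0+5)*(b+5)))) -> ((a*y)+(((5*y)+(5*z))+((0+5)*(b+5))))
Apply FACTOR at RL (target: ((5*y)+(5*z))): ((a*y)+(((5*y)+(5*z))+((0+5)*(b+5)))) -> ((a*y)+((5*(y+z))+((0+5)*(b+5))))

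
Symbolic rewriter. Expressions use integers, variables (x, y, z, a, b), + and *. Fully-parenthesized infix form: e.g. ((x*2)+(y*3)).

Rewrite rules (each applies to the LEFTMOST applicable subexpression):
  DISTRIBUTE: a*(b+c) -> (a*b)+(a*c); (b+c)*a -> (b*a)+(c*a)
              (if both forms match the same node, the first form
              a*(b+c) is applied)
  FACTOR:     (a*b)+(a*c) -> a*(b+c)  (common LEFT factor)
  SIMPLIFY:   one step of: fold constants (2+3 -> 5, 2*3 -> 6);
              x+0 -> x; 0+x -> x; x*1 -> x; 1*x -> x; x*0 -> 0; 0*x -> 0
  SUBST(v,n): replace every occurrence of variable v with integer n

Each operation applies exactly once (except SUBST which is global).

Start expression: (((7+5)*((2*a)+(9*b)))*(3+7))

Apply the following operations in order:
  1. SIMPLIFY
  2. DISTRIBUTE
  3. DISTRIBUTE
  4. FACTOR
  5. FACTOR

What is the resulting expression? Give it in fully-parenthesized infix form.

Answer: ((12*((2*a)+(9*b)))*(3+7))

Derivation:
Start: (((7+5)*((2*a)+(9*b)))*(3+7))
Apply SIMPLIFY at LL (target: (7+5)): (((7+5)*((2*a)+(9*b)))*(3+7)) -> ((12*((2*a)+(9*b)))*(3+7))
Apply DISTRIBUTE at root (target: ((12*((2*a)+(9*b)))*(3+7))): ((12*((2*a)+(9*b)))*(3+7)) -> (((12*((2*a)+(9*b)))*3)+((12*((2*a)+(9*b)))*7))
Apply DISTRIBUTE at LL (target: (12*((2*a)+(9*b)))): (((12*((2*a)+(9*b)))*3)+((12*((2*a)+(9*b)))*7)) -> ((((12*(2*a))+(12*(9*b)))*3)+((12*((2*a)+(9*b)))*7))
Apply FACTOR at LL (target: ((12*(2*a))+(12*(9*b)))): ((((12*(2*a))+(12*(9*b)))*3)+((12*((2*a)+(9*b)))*7)) -> (((12*((2*a)+(9*b)))*3)+((12*((2*a)+(9*b)))*7))
Apply FACTOR at root (target: (((12*((2*a)+(9*b)))*3)+((12*((2*a)+(9*b)))*7))): (((12*((2*a)+(9*b)))*3)+((12*((2*a)+(9*b)))*7)) -> ((12*((2*a)+(9*b)))*(3+7))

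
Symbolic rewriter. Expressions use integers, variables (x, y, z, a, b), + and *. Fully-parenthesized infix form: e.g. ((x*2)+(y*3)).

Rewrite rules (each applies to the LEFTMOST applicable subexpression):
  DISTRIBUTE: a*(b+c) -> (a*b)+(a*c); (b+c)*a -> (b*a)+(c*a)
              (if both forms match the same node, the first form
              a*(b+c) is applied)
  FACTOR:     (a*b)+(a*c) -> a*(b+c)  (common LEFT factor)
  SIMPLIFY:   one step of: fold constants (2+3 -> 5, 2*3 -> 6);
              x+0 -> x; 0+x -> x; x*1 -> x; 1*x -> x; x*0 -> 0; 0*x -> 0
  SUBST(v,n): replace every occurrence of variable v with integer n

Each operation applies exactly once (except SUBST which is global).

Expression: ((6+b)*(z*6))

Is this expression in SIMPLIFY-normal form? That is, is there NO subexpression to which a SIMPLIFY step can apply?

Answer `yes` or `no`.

Expression: ((6+b)*(z*6))
Scanning for simplifiable subexpressions (pre-order)...
  at root: ((6+b)*(z*6)) (not simplifiable)
  at L: (6+b) (not simplifiable)
  at R: (z*6) (not simplifiable)
Result: no simplifiable subexpression found -> normal form.

Answer: yes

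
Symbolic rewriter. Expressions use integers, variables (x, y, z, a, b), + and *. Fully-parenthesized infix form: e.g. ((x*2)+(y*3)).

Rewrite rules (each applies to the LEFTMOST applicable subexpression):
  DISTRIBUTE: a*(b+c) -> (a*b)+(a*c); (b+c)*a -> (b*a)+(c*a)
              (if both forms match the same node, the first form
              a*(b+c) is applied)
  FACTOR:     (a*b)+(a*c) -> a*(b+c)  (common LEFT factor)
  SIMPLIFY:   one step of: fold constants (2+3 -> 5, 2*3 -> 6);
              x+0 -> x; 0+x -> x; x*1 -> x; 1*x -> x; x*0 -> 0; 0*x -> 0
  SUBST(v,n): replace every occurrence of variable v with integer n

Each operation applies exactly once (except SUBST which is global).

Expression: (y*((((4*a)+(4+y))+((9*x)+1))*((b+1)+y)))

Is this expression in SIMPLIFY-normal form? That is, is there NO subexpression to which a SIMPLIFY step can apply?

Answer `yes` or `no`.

Expression: (y*((((4*a)+(4+y))+((9*x)+1))*((b+1)+y)))
Scanning for simplifiable subexpressions (pre-order)...
  at root: (y*((((4*a)+(4+y))+((9*x)+1))*((b+1)+y))) (not simplifiable)
  at R: ((((4*a)+(4+y))+((9*x)+1))*((b+1)+y)) (not simplifiable)
  at RL: (((4*a)+(4+y))+((9*x)+1)) (not simplifiable)
  at RLL: ((4*a)+(4+y)) (not simplifiable)
  at RLLL: (4*a) (not simplifiable)
  at RLLR: (4+y) (not simplifiable)
  at RLR: ((9*x)+1) (not simplifiable)
  at RLRL: (9*x) (not simplifiable)
  at RR: ((b+1)+y) (not simplifiable)
  at RRL: (b+1) (not simplifiable)
Result: no simplifiable subexpression found -> normal form.

Answer: yes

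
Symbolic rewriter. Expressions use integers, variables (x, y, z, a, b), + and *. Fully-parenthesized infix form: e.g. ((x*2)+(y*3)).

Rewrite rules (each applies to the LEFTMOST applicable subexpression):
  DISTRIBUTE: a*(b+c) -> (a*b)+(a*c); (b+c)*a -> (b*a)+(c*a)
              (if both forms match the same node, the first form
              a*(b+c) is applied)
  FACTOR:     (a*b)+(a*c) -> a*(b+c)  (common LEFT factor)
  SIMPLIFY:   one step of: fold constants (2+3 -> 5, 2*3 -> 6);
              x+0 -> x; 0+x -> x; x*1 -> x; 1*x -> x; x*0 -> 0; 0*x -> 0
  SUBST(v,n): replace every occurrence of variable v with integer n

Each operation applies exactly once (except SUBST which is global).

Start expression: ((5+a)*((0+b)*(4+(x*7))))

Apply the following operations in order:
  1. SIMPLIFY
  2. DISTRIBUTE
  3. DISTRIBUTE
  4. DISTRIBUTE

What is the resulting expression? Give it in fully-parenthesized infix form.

Start: ((5+a)*((0+b)*(4+(x*7))))
Apply SIMPLIFY at RL (target: (0+b)): ((5+a)*((0+b)*(4+(x*7)))) -> ((5+a)*(b*(4+(x*7))))
Apply DISTRIBUTE at root (target: ((5+a)*(b*(4+(x*7))))): ((5+a)*(b*(4+(x*7)))) -> ((5*(b*(4+(x*7))))+(a*(b*(4+(x*7)))))
Apply DISTRIBUTE at LR (target: (b*(4+(x*7)))): ((5*(b*(4+(x*7))))+(a*(b*(4+(x*7))))) -> ((5*((b*4)+(b*(x*7))))+(a*(b*(4+(x*7)))))
Apply DISTRIBUTE at L (target: (5*((b*4)+(b*(x*7))))): ((5*((b*4)+(b*(x*7))))+(a*(b*(4+(x*7))))) -> (((5*(b*4))+(5*(b*(x*7))))+(a*(b*(4+(x*7)))))

Answer: (((5*(b*4))+(5*(b*(x*7))))+(a*(b*(4+(x*7)))))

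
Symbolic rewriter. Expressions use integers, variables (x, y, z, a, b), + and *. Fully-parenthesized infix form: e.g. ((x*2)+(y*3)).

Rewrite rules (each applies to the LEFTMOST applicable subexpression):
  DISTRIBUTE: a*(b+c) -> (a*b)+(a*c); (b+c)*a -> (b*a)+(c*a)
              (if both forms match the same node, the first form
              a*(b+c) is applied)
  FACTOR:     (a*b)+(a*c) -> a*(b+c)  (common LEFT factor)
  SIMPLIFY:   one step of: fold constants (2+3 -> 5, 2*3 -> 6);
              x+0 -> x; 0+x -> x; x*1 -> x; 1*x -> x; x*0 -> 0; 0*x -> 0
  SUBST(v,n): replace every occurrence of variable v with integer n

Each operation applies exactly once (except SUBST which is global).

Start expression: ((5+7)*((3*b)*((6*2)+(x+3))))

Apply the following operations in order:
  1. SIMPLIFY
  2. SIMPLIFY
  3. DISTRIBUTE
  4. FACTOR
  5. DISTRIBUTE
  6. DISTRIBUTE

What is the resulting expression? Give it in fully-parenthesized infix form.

Start: ((5+7)*((3*b)*((6*2)+(x+3))))
Apply SIMPLIFY at L (target: (5+7)): ((5+7)*((3*b)*((6*2)+(x+3)))) -> (12*((3*b)*((6*2)+(x+3))))
Apply SIMPLIFY at RRL (target: (6*2)): (12*((3*b)*((6*2)+(x+3)))) -> (12*((3*b)*(12+(x+3))))
Apply DISTRIBUTE at R (target: ((3*b)*(12+(x+3)))): (12*((3*b)*(12+(x+3)))) -> (12*(((3*b)*12)+((3*b)*(x+3))))
Apply FACTOR at R (target: (((3*b)*12)+((3*b)*(x+3)))): (12*(((3*b)*12)+((3*b)*(x+3)))) -> (12*((3*b)*(12+(x+3))))
Apply DISTRIBUTE at R (target: ((3*b)*(12+(x+3)))): (12*((3*b)*(12+(x+3)))) -> (12*(((3*b)*12)+((3*b)*(x+3))))
Apply DISTRIBUTE at root (target: (12*(((3*b)*12)+((3*b)*(x+3))))): (12*(((3*b)*12)+((3*b)*(x+3)))) -> ((12*((3*b)*12))+(12*((3*b)*(x+3))))

Answer: ((12*((3*b)*12))+(12*((3*b)*(x+3))))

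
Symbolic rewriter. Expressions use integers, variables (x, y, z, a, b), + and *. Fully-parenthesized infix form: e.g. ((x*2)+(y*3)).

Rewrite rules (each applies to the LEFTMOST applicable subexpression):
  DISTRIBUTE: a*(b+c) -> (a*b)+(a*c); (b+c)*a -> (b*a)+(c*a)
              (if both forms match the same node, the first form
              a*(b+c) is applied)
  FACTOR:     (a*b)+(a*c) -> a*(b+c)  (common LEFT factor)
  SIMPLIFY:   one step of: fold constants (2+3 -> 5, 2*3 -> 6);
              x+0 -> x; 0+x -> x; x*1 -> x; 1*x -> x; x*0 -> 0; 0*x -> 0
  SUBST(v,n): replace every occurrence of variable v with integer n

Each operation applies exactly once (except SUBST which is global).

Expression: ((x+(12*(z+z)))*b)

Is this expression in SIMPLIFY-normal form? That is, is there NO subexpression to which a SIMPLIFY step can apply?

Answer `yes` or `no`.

Answer: yes

Derivation:
Expression: ((x+(12*(z+z)))*b)
Scanning for simplifiable subexpressions (pre-order)...
  at root: ((x+(12*(z+z)))*b) (not simplifiable)
  at L: (x+(12*(z+z))) (not simplifiable)
  at LR: (12*(z+z)) (not simplifiable)
  at LRR: (z+z) (not simplifiable)
Result: no simplifiable subexpression found -> normal form.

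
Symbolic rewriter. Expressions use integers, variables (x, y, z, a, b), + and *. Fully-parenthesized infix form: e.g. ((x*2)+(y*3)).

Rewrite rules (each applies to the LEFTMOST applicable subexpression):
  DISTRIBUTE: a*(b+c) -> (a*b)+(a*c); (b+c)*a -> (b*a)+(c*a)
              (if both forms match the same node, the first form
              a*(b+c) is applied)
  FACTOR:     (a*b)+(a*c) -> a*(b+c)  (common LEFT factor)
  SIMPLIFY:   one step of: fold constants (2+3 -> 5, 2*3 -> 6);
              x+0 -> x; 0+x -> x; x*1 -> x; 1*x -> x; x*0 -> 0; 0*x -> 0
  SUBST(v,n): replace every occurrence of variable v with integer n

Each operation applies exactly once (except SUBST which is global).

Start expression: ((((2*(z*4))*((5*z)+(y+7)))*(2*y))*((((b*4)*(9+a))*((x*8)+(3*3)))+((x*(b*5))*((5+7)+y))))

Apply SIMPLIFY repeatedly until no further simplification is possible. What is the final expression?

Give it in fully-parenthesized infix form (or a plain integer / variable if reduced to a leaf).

Answer: ((((2*(z*4))*((5*z)+(y+7)))*(2*y))*((((b*4)*(9+a))*((x*8)+9))+((x*(b*5))*(12+y))))

Derivation:
Start: ((((2*(z*4))*((5*z)+(y+7)))*(2*y))*((((b*4)*(9+a))*((x*8)+(3*3)))+((x*(b*5))*((5+7)+y))))
Step 1: at RLRR: (3*3) -> 9; overall: ((((2*(z*4))*((5*z)+(y+7)))*(2*y))*((((b*4)*(9+a))*((x*8)+(3*3)))+((x*(b*5))*((5+7)+y)))) -> ((((2*(z*4))*((5*z)+(y+7)))*(2*y))*((((b*4)*(9+a))*((x*8)+9))+((x*(b*5))*((5+7)+y))))
Step 2: at RRRL: (5+7) -> 12; overall: ((((2*(z*4))*((5*z)+(y+7)))*(2*y))*((((b*4)*(9+a))*((x*8)+9))+((x*(b*5))*((5+7)+y)))) -> ((((2*(z*4))*((5*z)+(y+7)))*(2*y))*((((b*4)*(9+a))*((x*8)+9))+((x*(b*5))*(12+y))))
Fixed point: ((((2*(z*4))*((5*z)+(y+7)))*(2*y))*((((b*4)*(9+a))*((x*8)+9))+((x*(b*5))*(12+y))))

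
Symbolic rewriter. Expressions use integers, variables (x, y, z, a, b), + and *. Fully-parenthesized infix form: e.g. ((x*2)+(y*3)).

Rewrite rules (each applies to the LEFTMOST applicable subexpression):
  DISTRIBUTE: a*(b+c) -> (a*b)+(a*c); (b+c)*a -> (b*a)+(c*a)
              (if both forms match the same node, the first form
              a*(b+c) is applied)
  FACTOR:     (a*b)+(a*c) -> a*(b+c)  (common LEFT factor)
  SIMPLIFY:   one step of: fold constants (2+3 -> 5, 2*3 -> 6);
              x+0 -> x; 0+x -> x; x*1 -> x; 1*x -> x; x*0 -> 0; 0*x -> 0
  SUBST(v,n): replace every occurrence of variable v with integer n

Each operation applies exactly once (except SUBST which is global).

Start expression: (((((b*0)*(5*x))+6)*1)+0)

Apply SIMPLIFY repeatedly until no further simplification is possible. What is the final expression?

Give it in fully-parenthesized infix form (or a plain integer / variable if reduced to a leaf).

Answer: 6

Derivation:
Start: (((((b*0)*(5*x))+6)*1)+0)
Step 1: at root: (((((b*0)*(5*x))+6)*1)+0) -> ((((b*0)*(5*x))+6)*1); overall: (((((b*0)*(5*x))+6)*1)+0) -> ((((b*0)*(5*x))+6)*1)
Step 2: at root: ((((b*0)*(5*x))+6)*1) -> (((b*0)*(5*x))+6); overall: ((((b*0)*(5*x))+6)*1) -> (((b*0)*(5*x))+6)
Step 3: at LL: (b*0) -> 0; overall: (((b*0)*(5*x))+6) -> ((0*(5*x))+6)
Step 4: at L: (0*(5*x)) -> 0; overall: ((0*(5*x))+6) -> (0+6)
Step 5: at root: (0+6) -> 6; overall: (0+6) -> 6
Fixed point: 6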